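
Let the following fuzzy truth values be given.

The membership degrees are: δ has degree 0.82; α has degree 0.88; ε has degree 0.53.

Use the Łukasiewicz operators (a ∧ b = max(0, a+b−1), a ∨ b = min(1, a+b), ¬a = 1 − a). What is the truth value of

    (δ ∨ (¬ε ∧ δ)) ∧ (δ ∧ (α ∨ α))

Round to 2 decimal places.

0.82

¬ε = 1 − 0.53 = 0.47
¬ε ∧ δ = max(0, a+b−1) on (0.47, 0.82) = 0.29
δ ∨ (¬ε ∧ δ) = min(1, a+b) on (0.82, 0.29) = 1.00
α ∨ α = min(1, a+b) on (0.88, 0.88) = 1.00
δ ∧ (α ∨ α) = max(0, a+b−1) on (0.82, 1.00) = 0.82
(δ ∨ (¬ε ∧ δ)) ∧ (δ ∧ (α ∨ α)) = max(0, a+b−1) on (1.00, 0.82) = 0.82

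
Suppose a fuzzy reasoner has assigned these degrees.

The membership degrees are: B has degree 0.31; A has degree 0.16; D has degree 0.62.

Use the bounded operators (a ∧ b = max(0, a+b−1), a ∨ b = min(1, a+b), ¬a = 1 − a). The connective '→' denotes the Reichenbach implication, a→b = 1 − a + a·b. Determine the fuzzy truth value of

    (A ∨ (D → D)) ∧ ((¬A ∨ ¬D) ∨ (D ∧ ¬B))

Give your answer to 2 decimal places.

D → D  [Reichenbach: 1 − a + a·b] with a=0.62, b=0.62 → 0.76
A ∨ (D → D) = min(1, a+b) on (0.16, 0.76) = 0.92
¬A = 1 − 0.16 = 0.84
¬D = 1 − 0.62 = 0.38
¬A ∨ ¬D = min(1, a+b) on (0.84, 0.38) = 1.00
¬B = 1 − 0.31 = 0.69
D ∧ ¬B = max(0, a+b−1) on (0.62, 0.69) = 0.31
(¬A ∨ ¬D) ∨ (D ∧ ¬B) = min(1, a+b) on (1.00, 0.31) = 1.00
(A ∨ (D → D)) ∧ ((¬A ∨ ¬D) ∨ (D ∧ ¬B)) = max(0, a+b−1) on (0.92, 1.00) = 0.92

0.92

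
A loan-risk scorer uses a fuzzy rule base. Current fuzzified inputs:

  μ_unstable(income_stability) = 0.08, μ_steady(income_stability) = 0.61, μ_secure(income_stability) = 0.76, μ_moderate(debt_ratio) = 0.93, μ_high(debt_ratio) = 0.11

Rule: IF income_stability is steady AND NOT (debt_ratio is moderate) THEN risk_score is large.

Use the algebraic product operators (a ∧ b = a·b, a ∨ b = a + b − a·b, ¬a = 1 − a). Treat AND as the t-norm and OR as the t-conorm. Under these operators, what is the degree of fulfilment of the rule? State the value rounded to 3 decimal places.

0.043

firing strength: steady=0.61, ¬moderate=1−0.93=0.07; AND[a·b] → w = 0.0427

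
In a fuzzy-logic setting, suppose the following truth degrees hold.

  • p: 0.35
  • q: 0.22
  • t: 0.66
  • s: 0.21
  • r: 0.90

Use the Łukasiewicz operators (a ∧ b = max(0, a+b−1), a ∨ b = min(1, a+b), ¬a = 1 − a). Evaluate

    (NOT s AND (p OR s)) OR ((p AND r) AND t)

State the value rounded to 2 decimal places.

0.35

NOT s = 1 − 0.21 = 0.79
p OR s = min(1, a+b) on (0.35, 0.21) = 0.56
NOT s AND (p OR s) = max(0, a+b−1) on (0.79, 0.56) = 0.35
p AND r = max(0, a+b−1) on (0.35, 0.90) = 0.25
(p AND r) AND t = max(0, a+b−1) on (0.25, 0.66) = 0.00
(NOT s AND (p OR s)) OR ((p AND r) AND t) = min(1, a+b) on (0.35, 0.00) = 0.35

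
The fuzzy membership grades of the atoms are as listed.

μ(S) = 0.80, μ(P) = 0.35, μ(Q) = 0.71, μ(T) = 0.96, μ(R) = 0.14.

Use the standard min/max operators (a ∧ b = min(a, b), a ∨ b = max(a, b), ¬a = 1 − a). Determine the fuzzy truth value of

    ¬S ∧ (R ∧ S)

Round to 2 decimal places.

¬S = 1 − 0.80 = 0.20
R ∧ S = min(a, b) on (0.14, 0.80) = 0.14
¬S ∧ (R ∧ S) = min(a, b) on (0.20, 0.14) = 0.14

0.14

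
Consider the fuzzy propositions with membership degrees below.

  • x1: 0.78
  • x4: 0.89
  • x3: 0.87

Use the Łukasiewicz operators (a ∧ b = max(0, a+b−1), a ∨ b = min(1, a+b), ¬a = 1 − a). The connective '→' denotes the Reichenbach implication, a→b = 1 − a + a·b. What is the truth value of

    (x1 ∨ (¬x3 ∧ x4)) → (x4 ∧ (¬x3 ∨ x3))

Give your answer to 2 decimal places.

¬x3 = 1 − 0.87 = 0.13
¬x3 ∧ x4 = max(0, a+b−1) on (0.13, 0.89) = 0.02
x1 ∨ (¬x3 ∧ x4) = min(1, a+b) on (0.78, 0.02) = 0.80
¬x3 = 1 − 0.87 = 0.13
¬x3 ∨ x3 = min(1, a+b) on (0.13, 0.87) = 1.00
x4 ∧ (¬x3 ∨ x3) = max(0, a+b−1) on (0.89, 1.00) = 0.89
(x1 ∨ (¬x3 ∧ x4)) → (x4 ∧ (¬x3 ∨ x3))  [Reichenbach: 1 − a + a·b] with a=0.80, b=0.89 → 0.91

0.91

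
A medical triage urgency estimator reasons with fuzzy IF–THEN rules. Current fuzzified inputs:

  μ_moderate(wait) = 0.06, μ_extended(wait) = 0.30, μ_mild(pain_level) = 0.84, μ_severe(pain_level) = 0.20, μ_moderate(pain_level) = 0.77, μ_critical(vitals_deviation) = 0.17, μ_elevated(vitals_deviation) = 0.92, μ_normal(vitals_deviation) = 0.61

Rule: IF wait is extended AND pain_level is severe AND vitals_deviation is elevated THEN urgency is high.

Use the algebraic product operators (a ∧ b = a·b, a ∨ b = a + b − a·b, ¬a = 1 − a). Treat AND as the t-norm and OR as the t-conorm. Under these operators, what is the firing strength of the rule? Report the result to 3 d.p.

firing strength: extended=0.30, severe=0.20, elevated=0.92; AND[a·b] → w = 0.0552

0.055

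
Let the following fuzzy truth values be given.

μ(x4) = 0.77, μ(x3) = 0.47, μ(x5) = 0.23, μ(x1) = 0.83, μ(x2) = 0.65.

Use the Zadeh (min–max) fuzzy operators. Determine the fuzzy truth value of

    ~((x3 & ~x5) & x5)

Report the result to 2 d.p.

0.77

~x5 = 1 − 0.23 = 0.77
x3 & ~x5 = min(a, b) on (0.47, 0.77) = 0.47
(x3 & ~x5) & x5 = min(a, b) on (0.47, 0.23) = 0.23
~((x3 & ~x5) & x5) = 1 − 0.23 = 0.77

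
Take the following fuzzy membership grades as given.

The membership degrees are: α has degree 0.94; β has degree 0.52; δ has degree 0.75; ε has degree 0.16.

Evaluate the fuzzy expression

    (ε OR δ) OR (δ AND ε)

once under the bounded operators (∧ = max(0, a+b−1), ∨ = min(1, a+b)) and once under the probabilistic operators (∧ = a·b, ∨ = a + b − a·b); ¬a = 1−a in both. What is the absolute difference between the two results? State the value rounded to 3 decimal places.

0.095

Under bounded:
  ε OR δ = min(1, a+b) on (0.16, 0.75) = 0.91
  δ AND ε = max(0, a+b−1) on (0.75, 0.16) = 0.00
  (ε OR δ) OR (δ AND ε) = min(1, a+b) on (0.91, 0.00) = 0.91
  → value = 0.9100
Under probabilistic:
  ε OR δ = a + b − a·b on (0.1600, 0.7500) = 0.7900
  δ AND ε = a·b on (0.7500, 0.1600) = 0.1200
  (ε OR δ) OR (δ AND ε) = a + b − a·b on (0.7900, 0.1200) = 0.8152
  → value = 0.8152
|0.9100 − 0.8152| = 0.095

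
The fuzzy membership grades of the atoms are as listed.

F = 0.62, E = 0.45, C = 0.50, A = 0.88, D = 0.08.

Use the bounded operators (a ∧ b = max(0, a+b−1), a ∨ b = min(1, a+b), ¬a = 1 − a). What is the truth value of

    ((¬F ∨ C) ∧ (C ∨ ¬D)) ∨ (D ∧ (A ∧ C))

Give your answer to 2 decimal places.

0.88

¬F = 1 − 0.62 = 0.38
¬F ∨ C = min(1, a+b) on (0.38, 0.50) = 0.88
¬D = 1 − 0.08 = 0.92
C ∨ ¬D = min(1, a+b) on (0.50, 0.92) = 1.00
(¬F ∨ C) ∧ (C ∨ ¬D) = max(0, a+b−1) on (0.88, 1.00) = 0.88
A ∧ C = max(0, a+b−1) on (0.88, 0.50) = 0.38
D ∧ (A ∧ C) = max(0, a+b−1) on (0.08, 0.38) = 0.00
((¬F ∨ C) ∧ (C ∨ ¬D)) ∨ (D ∧ (A ∧ C)) = min(1, a+b) on (0.88, 0.00) = 0.88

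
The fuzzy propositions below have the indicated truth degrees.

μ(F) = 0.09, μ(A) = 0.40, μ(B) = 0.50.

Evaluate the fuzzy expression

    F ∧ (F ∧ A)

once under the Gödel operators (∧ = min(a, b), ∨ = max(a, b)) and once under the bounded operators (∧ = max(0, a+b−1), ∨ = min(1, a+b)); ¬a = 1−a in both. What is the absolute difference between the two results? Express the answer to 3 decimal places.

0.090

Under Gödel:
  F ∧ A = min(a, b) on (0.09, 0.40) = 0.09
  F ∧ (F ∧ A) = min(a, b) on (0.09, 0.09) = 0.09
  → value = 0.0900
Under bounded:
  F ∧ A = max(0, a+b−1) on (0.09, 0.40) = 0.00
  F ∧ (F ∧ A) = max(0, a+b−1) on (0.09, 0.00) = 0.00
  → value = 0.0000
|0.0900 − 0.0000| = 0.090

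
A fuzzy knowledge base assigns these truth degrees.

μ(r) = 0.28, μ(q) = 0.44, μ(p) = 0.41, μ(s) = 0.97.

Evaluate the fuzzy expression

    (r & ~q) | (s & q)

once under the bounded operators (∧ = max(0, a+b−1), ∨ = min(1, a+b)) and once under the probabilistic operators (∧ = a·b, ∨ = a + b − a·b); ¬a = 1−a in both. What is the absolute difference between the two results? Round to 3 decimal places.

Under bounded:
  ~q = 1 − 0.44 = 0.56
  r & ~q = max(0, a+b−1) on (0.28, 0.56) = 0.00
  s & q = max(0, a+b−1) on (0.97, 0.44) = 0.41
  (r & ~q) | (s & q) = min(1, a+b) on (0.00, 0.41) = 0.41
  → value = 0.4100
Under probabilistic:
  ~q = 1 − 0.4400 = 0.5600
  r & ~q = a·b on (0.2800, 0.5600) = 0.1568
  s & q = a·b on (0.9700, 0.4400) = 0.4268
  (r & ~q) | (s & q) = a + b − a·b on (0.1568, 0.4268) = 0.5167
  → value = 0.5167
|0.4100 − 0.5167| = 0.107

0.107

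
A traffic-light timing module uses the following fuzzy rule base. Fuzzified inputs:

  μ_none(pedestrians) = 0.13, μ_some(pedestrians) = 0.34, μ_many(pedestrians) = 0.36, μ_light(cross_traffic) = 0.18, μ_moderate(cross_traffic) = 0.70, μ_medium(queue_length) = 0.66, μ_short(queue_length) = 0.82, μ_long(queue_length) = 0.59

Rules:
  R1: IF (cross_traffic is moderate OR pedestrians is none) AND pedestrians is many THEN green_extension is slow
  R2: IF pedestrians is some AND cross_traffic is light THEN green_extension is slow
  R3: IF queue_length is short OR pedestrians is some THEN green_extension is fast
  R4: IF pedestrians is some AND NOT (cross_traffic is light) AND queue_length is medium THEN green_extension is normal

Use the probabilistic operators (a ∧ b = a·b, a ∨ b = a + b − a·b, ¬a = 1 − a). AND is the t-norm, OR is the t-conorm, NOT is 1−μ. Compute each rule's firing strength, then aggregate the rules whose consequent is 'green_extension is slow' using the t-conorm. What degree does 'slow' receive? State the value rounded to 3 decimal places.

R1: (moderate=0.70 OR none=0.13) = 0.7390; AND[a·b] with many=0.36 → w = 0.2660
R2: some=0.34, light=0.18; AND[a·b] → w = 0.0612
R3: short=0.82, some=0.34; OR[a + b − a·b] → w = 0.8812
R4: some=0.34, ¬light=1−0.18=0.82, medium=0.66; AND[a·b] → w = 0.1840
Rules with consequent 'slow': {R1, R2} → strengths 0.2660, 0.0612
Aggregate via t-conorm [a + b − a·b]: 0.3110

0.311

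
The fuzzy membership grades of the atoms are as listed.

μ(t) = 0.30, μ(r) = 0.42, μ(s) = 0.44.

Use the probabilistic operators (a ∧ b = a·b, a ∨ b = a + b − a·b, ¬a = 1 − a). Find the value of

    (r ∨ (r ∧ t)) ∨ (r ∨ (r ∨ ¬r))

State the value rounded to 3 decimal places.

r ∧ t = a·b on (0.4200, 0.3000) = 0.1260
r ∨ (r ∧ t) = a + b − a·b on (0.4200, 0.1260) = 0.4931
¬r = 1 − 0.4200 = 0.5800
r ∨ ¬r = a + b − a·b on (0.4200, 0.5800) = 0.7564
r ∨ (r ∨ ¬r) = a + b − a·b on (0.4200, 0.7564) = 0.8587
(r ∨ (r ∧ t)) ∨ (r ∨ (r ∨ ¬r)) = a + b − a·b on (0.4931, 0.8587) = 0.9284

0.928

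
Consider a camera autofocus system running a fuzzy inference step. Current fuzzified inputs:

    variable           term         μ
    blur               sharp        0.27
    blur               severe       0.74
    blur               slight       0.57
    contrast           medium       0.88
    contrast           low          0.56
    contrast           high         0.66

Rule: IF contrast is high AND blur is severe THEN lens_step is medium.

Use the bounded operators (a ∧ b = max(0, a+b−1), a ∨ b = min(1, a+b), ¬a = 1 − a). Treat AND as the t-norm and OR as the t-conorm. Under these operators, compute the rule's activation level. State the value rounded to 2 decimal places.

0.40

firing strength: high=0.66, severe=0.74; AND[max(0, a+b−1)] → w = 0.40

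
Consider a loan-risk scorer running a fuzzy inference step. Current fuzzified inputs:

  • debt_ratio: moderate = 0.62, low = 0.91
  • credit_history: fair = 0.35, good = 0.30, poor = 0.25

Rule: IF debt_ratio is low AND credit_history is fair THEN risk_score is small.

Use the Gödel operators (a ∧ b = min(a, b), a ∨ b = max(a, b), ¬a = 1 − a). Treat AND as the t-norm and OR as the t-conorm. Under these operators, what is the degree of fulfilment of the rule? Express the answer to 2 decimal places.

0.35

firing strength: low=0.91, fair=0.35; AND[min(a, b)] → w = 0.35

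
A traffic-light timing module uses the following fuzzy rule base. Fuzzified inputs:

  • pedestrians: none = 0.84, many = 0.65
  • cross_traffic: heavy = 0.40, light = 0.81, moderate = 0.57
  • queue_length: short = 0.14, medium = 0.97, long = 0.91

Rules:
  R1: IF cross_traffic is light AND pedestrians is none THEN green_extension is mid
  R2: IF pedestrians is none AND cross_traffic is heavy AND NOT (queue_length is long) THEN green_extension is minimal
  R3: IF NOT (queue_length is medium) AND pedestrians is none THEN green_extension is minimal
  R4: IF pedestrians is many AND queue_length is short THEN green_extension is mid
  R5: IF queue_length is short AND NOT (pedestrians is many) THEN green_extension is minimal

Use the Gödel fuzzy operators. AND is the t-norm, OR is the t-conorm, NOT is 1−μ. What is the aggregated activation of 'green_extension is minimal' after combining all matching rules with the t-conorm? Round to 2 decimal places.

R1: light=0.81, none=0.84; AND[min(a, b)] → w = 0.81
R2: none=0.84, heavy=0.40, ¬long=1−0.91=0.09; AND[min(a, b)] → w = 0.09
R3: ¬medium=1−0.97=0.03, none=0.84; AND[min(a, b)] → w = 0.03
R4: many=0.65, short=0.14; AND[min(a, b)] → w = 0.14
R5: short=0.14, ¬many=1−0.65=0.35; AND[min(a, b)] → w = 0.14
Rules with consequent 'minimal': {R2, R3, R5} → strengths 0.09, 0.03, 0.14
Aggregate via t-conorm [max(a, b)]: 0.14

0.14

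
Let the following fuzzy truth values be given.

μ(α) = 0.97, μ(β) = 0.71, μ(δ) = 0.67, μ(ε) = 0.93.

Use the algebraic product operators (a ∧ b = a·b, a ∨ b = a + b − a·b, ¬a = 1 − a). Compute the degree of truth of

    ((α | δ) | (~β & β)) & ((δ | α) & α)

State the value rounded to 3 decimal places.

0.953

α | δ = a + b − a·b on (0.9700, 0.6700) = 0.9901
~β = 1 − 0.7100 = 0.2900
~β & β = a·b on (0.2900, 0.7100) = 0.2059
(α | δ) | (~β & β) = a + b − a·b on (0.9901, 0.2059) = 0.9921
δ | α = a + b − a·b on (0.6700, 0.9700) = 0.9901
(δ | α) & α = a·b on (0.9901, 0.9700) = 0.9604
((α | δ) | (~β & β)) & ((δ | α) & α) = a·b on (0.9921, 0.9604) = 0.9528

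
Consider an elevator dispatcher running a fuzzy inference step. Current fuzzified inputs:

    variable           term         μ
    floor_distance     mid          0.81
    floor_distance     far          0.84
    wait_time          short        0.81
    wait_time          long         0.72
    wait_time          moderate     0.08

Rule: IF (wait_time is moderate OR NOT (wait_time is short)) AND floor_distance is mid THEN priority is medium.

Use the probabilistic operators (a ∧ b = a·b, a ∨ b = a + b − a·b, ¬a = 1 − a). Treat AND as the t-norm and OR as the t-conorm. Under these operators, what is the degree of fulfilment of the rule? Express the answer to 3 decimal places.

0.206

firing strength: (moderate=0.08 OR ¬short=1−0.81=0.19) = 0.2548; AND[a·b] with mid=0.81 → w = 0.2064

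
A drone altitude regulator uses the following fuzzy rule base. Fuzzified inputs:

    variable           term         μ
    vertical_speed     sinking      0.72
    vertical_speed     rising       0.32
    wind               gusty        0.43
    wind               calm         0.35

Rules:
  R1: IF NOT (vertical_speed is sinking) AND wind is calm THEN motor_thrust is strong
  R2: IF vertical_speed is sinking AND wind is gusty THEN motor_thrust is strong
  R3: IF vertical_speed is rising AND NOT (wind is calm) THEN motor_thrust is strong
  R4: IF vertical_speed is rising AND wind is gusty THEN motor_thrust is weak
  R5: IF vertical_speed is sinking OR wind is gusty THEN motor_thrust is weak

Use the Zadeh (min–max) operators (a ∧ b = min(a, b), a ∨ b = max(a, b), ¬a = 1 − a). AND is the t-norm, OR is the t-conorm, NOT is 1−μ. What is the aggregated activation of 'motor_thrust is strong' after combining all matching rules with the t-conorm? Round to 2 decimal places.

R1: ¬sinking=1−0.72=0.28, calm=0.35; AND[min(a, b)] → w = 0.28
R2: sinking=0.72, gusty=0.43; AND[min(a, b)] → w = 0.43
R3: rising=0.32, ¬calm=1−0.35=0.65; AND[min(a, b)] → w = 0.32
R4: rising=0.32, gusty=0.43; AND[min(a, b)] → w = 0.32
R5: sinking=0.72, gusty=0.43; OR[max(a, b)] → w = 0.72
Rules with consequent 'strong': {R1, R2, R3} → strengths 0.28, 0.43, 0.32
Aggregate via t-conorm [max(a, b)]: 0.43

0.43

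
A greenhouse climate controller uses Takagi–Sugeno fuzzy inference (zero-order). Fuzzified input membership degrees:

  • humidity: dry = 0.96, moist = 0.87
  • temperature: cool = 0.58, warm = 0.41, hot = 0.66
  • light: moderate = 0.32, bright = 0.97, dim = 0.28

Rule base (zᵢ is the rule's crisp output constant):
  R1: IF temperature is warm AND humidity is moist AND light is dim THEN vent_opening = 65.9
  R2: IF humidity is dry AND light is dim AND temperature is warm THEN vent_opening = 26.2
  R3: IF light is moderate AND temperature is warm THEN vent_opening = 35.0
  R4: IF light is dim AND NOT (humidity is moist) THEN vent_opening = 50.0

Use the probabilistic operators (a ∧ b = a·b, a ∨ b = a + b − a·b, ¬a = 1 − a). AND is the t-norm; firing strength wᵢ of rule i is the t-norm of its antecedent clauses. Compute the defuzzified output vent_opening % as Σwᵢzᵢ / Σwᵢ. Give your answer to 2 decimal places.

42.05

R1 (z=65.9): warm=0.41, moist=0.87, dim=0.28; AND[a·b] → w = 0.0999
R2 (z=26.2): dry=0.96, dim=0.28, warm=0.41; AND[a·b] → w = 0.1102
R3 (z=35.0): moderate=0.32, warm=0.41; AND[a·b] → w = 0.1312
R4 (z=50.0): dim=0.28, ¬moist=1−0.87=0.13; AND[a·b] → w = 0.0364
Weighted average = (0.0999·65.9 + 0.1102·26.2 + 0.1312·35.0 + 0.0364·50.0) / (0.0999 + 0.1102 + 0.1312 + 0.0364)
  = 15.8813 / 0.3777 = 42.05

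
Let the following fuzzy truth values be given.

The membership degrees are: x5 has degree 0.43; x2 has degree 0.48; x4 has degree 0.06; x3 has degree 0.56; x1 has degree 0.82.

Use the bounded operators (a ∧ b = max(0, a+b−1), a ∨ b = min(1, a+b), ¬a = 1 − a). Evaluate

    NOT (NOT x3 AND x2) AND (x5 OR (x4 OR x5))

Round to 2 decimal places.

NOT x3 = 1 − 0.56 = 0.44
NOT x3 AND x2 = max(0, a+b−1) on (0.44, 0.48) = 0.00
NOT (NOT x3 AND x2) = 1 − 0.00 = 1.00
x4 OR x5 = min(1, a+b) on (0.06, 0.43) = 0.49
x5 OR (x4 OR x5) = min(1, a+b) on (0.43, 0.49) = 0.92
NOT (NOT x3 AND x2) AND (x5 OR (x4 OR x5)) = max(0, a+b−1) on (1.00, 0.92) = 0.92

0.92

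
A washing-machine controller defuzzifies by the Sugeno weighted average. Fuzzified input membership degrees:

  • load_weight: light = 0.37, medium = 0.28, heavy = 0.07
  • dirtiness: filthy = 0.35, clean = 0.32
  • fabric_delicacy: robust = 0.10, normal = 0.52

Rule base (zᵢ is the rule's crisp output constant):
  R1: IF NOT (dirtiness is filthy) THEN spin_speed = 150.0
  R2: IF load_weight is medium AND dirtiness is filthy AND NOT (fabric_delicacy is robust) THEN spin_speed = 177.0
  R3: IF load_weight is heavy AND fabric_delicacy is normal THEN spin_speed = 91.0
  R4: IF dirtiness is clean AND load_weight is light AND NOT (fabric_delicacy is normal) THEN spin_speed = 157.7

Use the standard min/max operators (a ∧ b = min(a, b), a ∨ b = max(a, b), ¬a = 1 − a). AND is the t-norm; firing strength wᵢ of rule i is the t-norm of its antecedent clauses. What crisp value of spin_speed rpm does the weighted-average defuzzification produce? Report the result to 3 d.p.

154.465

R1 (z=150.0): ¬filthy=1−0.35=0.65 → w = 0.65
R2 (z=177.0): medium=0.28, filthy=0.35, ¬robust=1−0.10=0.90; AND[min(a, b)] → w = 0.28
R3 (z=91.0): heavy=0.07, normal=0.52; AND[min(a, b)] → w = 0.07
R4 (z=157.7): clean=0.32, light=0.37, ¬normal=1−0.52=0.48; AND[min(a, b)] → w = 0.32
Weighted average = (0.65·150.0 + 0.28·177.0 + 0.07·91.0 + 0.32·157.7) / (0.65 + 0.28 + 0.07 + 0.32)
  = 203.8940 / 1.3200 = 154.465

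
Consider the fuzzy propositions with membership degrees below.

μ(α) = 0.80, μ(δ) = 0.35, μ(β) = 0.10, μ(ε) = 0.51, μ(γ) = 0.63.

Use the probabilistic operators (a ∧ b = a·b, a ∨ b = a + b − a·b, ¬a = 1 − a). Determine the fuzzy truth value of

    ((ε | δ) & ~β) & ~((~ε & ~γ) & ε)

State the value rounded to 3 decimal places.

ε | δ = a + b − a·b on (0.5100, 0.3500) = 0.6815
~β = 1 − 0.1000 = 0.9000
(ε | δ) & ~β = a·b on (0.6815, 0.9000) = 0.6134
~ε = 1 − 0.5100 = 0.4900
~γ = 1 − 0.6300 = 0.3700
~ε & ~γ = a·b on (0.4900, 0.3700) = 0.1813
(~ε & ~γ) & ε = a·b on (0.1813, 0.5100) = 0.0925
~((~ε & ~γ) & ε) = 1 − 0.0925 = 0.9075
((ε | δ) & ~β) & ~((~ε & ~γ) & ε) = a·b on (0.6134, 0.9075) = 0.5566

0.557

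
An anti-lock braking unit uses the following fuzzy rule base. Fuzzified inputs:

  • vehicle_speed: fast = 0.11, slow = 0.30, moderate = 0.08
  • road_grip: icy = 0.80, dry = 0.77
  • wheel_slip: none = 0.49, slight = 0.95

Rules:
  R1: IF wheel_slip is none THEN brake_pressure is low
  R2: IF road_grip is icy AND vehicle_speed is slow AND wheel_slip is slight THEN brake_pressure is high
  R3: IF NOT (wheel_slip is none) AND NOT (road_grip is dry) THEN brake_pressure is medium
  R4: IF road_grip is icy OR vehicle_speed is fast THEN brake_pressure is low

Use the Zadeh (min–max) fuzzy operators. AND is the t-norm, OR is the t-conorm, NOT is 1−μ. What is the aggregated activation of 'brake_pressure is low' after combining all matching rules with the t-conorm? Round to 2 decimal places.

R1: none=0.49 → w = 0.49
R2: icy=0.80, slow=0.30, slight=0.95; AND[min(a, b)] → w = 0.30
R3: ¬none=1−0.49=0.51, ¬dry=1−0.77=0.23; AND[min(a, b)] → w = 0.23
R4: icy=0.80, fast=0.11; OR[max(a, b)] → w = 0.80
Rules with consequent 'low': {R1, R4} → strengths 0.49, 0.80
Aggregate via t-conorm [max(a, b)]: 0.80

0.80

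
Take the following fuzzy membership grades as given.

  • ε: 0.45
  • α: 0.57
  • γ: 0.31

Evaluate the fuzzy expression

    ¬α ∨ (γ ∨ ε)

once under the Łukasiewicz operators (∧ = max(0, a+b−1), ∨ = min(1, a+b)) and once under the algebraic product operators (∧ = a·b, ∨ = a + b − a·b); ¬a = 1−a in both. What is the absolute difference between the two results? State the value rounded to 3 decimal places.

0.216

Under Łukasiewicz:
  ¬α = 1 − 0.57 = 0.43
  γ ∨ ε = min(1, a+b) on (0.31, 0.45) = 0.76
  ¬α ∨ (γ ∨ ε) = min(1, a+b) on (0.43, 0.76) = 1.00
  → value = 1.0000
Under algebraic product:
  ¬α = 1 − 0.5700 = 0.4300
  γ ∨ ε = a + b − a·b on (0.3100, 0.4500) = 0.6205
  ¬α ∨ (γ ∨ ε) = a + b − a·b on (0.4300, 0.6205) = 0.7837
  → value = 0.7837
|1.0000 − 0.7837| = 0.216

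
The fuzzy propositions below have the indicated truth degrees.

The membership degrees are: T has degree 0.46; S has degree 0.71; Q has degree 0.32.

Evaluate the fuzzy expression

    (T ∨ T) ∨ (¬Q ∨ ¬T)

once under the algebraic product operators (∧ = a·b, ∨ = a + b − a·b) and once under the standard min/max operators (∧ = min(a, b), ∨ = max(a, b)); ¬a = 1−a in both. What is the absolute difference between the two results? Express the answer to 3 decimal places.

Under algebraic product:
  T ∨ T = a + b − a·b on (0.4600, 0.4600) = 0.7084
  ¬Q = 1 − 0.3200 = 0.6800
  ¬T = 1 − 0.4600 = 0.5400
  ¬Q ∨ ¬T = a + b − a·b on (0.6800, 0.5400) = 0.8528
  (T ∨ T) ∨ (¬Q ∨ ¬T) = a + b − a·b on (0.7084, 0.8528) = 0.9571
  → value = 0.9571
Under standard min/max:
  T ∨ T = max(a, b) on (0.46, 0.46) = 0.46
  ¬Q = 1 − 0.32 = 0.68
  ¬T = 1 − 0.46 = 0.54
  ¬Q ∨ ¬T = max(a, b) on (0.68, 0.54) = 0.68
  (T ∨ T) ∨ (¬Q ∨ ¬T) = max(a, b) on (0.46, 0.68) = 0.68
  → value = 0.6800
|0.9571 − 0.6800| = 0.277

0.277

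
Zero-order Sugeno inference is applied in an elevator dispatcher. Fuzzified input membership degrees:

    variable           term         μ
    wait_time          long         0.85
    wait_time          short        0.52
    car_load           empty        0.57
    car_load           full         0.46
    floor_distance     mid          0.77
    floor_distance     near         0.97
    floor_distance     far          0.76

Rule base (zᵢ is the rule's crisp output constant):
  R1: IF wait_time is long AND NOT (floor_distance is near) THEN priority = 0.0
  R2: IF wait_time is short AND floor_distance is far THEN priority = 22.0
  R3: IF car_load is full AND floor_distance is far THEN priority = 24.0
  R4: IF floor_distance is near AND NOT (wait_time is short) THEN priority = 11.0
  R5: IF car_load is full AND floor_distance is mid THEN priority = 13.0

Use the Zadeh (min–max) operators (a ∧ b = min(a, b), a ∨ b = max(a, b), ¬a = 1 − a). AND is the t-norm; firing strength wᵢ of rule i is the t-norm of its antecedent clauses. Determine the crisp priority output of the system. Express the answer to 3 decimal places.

R1 (z=0.0): long=0.85, ¬near=1−0.97=0.03; AND[min(a, b)] → w = 0.03
R2 (z=22.0): short=0.52, far=0.76; AND[min(a, b)] → w = 0.52
R3 (z=24.0): full=0.46, far=0.76; AND[min(a, b)] → w = 0.46
R4 (z=11.0): near=0.97, ¬short=1−0.52=0.48; AND[min(a, b)] → w = 0.48
R5 (z=13.0): full=0.46, mid=0.77; AND[min(a, b)] → w = 0.46
Weighted average = (0.03·0.0 + 0.52·22.0 + 0.46·24.0 + 0.48·11.0 + 0.46·13.0) / (0.03 + 0.52 + 0.46 + 0.48 + 0.46)
  = 33.7400 / 1.9500 = 17.303

17.303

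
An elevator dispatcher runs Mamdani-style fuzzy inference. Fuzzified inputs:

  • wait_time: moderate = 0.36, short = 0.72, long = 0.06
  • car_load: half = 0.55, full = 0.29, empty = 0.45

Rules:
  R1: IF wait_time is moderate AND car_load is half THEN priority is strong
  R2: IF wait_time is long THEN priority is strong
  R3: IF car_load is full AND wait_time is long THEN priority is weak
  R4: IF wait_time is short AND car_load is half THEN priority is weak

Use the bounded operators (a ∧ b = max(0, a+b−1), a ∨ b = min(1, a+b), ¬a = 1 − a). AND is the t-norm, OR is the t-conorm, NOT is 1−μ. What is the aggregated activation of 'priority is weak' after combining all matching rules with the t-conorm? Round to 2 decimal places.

0.27

R1: moderate=0.36, half=0.55; AND[max(0, a+b−1)] → w = 0.00
R2: long=0.06 → w = 0.06
R3: full=0.29, long=0.06; AND[max(0, a+b−1)] → w = 0.00
R4: short=0.72, half=0.55; AND[max(0, a+b−1)] → w = 0.27
Rules with consequent 'weak': {R3, R4} → strengths 0.00, 0.27
Aggregate via t-conorm [min(1, a+b)]: 0.27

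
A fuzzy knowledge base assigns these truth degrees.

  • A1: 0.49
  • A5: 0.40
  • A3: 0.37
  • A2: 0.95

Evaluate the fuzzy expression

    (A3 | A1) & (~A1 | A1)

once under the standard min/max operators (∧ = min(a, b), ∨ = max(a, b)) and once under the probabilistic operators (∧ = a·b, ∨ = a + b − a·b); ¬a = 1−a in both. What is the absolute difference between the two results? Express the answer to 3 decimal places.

Under standard min/max:
  A3 | A1 = max(a, b) on (0.37, 0.49) = 0.49
  ~A1 = 1 − 0.49 = 0.51
  ~A1 | A1 = max(a, b) on (0.51, 0.49) = 0.51
  (A3 | A1) & (~A1 | A1) = min(a, b) on (0.49, 0.51) = 0.49
  → value = 0.4900
Under probabilistic:
  A3 | A1 = a + b − a·b on (0.3700, 0.4900) = 0.6787
  ~A1 = 1 − 0.4900 = 0.5100
  ~A1 | A1 = a + b − a·b on (0.5100, 0.4900) = 0.7501
  (A3 | A1) & (~A1 | A1) = a·b on (0.6787, 0.7501) = 0.5091
  → value = 0.5091
|0.4900 − 0.5091| = 0.019

0.019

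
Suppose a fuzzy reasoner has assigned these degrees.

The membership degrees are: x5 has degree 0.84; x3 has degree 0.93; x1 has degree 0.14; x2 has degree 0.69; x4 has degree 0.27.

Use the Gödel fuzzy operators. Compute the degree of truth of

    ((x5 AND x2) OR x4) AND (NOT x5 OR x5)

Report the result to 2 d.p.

x5 AND x2 = min(a, b) on (0.84, 0.69) = 0.69
(x5 AND x2) OR x4 = max(a, b) on (0.69, 0.27) = 0.69
NOT x5 = 1 − 0.84 = 0.16
NOT x5 OR x5 = max(a, b) on (0.16, 0.84) = 0.84
((x5 AND x2) OR x4) AND (NOT x5 OR x5) = min(a, b) on (0.69, 0.84) = 0.69

0.69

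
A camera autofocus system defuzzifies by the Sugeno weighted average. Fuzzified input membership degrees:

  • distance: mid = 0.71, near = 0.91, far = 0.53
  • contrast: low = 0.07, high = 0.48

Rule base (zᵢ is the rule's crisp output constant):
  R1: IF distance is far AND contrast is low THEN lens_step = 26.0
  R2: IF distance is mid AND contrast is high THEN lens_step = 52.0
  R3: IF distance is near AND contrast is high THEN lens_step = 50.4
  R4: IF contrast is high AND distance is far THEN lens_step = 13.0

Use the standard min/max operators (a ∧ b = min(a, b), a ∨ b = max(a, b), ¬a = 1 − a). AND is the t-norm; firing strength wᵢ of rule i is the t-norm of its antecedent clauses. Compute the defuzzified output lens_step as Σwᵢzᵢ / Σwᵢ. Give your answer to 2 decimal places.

R1 (z=26.0): far=0.53, low=0.07; AND[min(a, b)] → w = 0.07
R2 (z=52.0): mid=0.71, high=0.48; AND[min(a, b)] → w = 0.48
R3 (z=50.4): near=0.91, high=0.48; AND[min(a, b)] → w = 0.48
R4 (z=13.0): high=0.48, far=0.53; AND[min(a, b)] → w = 0.48
Weighted average = (0.07·26.0 + 0.48·52.0 + 0.48·50.4 + 0.48·13.0) / (0.07 + 0.48 + 0.48 + 0.48)
  = 57.2120 / 1.5100 = 37.89

37.89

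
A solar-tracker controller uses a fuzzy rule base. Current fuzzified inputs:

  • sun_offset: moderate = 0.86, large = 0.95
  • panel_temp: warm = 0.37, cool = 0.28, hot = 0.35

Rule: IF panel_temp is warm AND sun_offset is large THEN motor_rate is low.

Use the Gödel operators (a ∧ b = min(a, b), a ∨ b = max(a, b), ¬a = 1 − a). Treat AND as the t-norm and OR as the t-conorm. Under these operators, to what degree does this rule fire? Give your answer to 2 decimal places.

0.37

firing strength: warm=0.37, large=0.95; AND[min(a, b)] → w = 0.37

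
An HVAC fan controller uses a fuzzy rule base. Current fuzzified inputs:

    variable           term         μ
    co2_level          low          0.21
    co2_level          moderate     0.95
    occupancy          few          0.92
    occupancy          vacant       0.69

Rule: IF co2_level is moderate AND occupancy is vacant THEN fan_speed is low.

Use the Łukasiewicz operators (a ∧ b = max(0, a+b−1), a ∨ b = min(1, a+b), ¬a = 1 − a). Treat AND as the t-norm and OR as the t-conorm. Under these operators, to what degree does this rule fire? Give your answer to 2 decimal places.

0.64

firing strength: moderate=0.95, vacant=0.69; AND[max(0, a+b−1)] → w = 0.64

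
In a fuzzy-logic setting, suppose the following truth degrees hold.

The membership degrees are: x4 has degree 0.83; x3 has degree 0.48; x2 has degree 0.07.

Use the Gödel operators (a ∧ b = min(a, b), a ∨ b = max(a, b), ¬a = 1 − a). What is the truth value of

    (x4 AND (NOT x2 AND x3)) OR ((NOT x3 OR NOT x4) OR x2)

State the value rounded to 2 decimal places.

NOT x2 = 1 − 0.07 = 0.93
NOT x2 AND x3 = min(a, b) on (0.93, 0.48) = 0.48
x4 AND (NOT x2 AND x3) = min(a, b) on (0.83, 0.48) = 0.48
NOT x3 = 1 − 0.48 = 0.52
NOT x4 = 1 − 0.83 = 0.17
NOT x3 OR NOT x4 = max(a, b) on (0.52, 0.17) = 0.52
(NOT x3 OR NOT x4) OR x2 = max(a, b) on (0.52, 0.07) = 0.52
(x4 AND (NOT x2 AND x3)) OR ((NOT x3 OR NOT x4) OR x2) = max(a, b) on (0.48, 0.52) = 0.52

0.52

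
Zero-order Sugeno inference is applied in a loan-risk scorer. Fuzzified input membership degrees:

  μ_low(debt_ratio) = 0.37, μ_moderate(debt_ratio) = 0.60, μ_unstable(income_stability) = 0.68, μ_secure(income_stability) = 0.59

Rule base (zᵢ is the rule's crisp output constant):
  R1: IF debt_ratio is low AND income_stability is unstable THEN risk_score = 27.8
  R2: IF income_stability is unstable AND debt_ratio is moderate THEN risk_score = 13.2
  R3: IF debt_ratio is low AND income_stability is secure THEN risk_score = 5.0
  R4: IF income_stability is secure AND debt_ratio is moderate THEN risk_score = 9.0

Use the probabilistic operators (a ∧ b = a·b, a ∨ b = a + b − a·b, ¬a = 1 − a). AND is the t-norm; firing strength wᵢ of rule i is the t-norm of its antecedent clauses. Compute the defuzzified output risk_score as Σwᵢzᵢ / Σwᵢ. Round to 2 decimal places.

R1 (z=27.8): low=0.37, unstable=0.68; AND[a·b] → w = 0.2516
R2 (z=13.2): unstable=0.68, moderate=0.60; AND[a·b] → w = 0.4080
R3 (z=5.0): low=0.37, secure=0.59; AND[a·b] → w = 0.2183
R4 (z=9.0): secure=0.59, moderate=0.60; AND[a·b] → w = 0.3540
Weighted average = (0.2516·27.8 + 0.4080·13.2 + 0.2183·5.0 + 0.3540·9.0) / (0.2516 + 0.4080 + 0.2183 + 0.3540)
  = 16.6576 / 1.2319 = 13.52

13.52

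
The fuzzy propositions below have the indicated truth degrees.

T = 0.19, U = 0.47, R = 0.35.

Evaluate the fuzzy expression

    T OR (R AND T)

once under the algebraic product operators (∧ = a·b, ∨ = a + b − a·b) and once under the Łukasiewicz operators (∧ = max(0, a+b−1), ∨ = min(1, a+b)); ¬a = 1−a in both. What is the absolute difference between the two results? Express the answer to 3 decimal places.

0.054

Under algebraic product:
  R AND T = a·b on (0.3500, 0.1900) = 0.0665
  T OR (R AND T) = a + b − a·b on (0.1900, 0.0665) = 0.2439
  → value = 0.2439
Under Łukasiewicz:
  R AND T = max(0, a+b−1) on (0.35, 0.19) = 0.00
  T OR (R AND T) = min(1, a+b) on (0.19, 0.00) = 0.19
  → value = 0.1900
|0.2439 − 0.1900| = 0.054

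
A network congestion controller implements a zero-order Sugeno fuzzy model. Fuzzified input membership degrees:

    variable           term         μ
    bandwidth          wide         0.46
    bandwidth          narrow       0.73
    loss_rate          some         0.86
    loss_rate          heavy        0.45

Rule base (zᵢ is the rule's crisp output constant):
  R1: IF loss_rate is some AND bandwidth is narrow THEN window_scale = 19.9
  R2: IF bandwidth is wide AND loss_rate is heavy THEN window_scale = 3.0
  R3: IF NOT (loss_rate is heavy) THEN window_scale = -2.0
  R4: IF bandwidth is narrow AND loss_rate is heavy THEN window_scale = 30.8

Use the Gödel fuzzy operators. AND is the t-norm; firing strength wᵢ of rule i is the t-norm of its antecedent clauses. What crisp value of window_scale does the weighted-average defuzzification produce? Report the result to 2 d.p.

R1 (z=19.9): some=0.86, narrow=0.73; AND[min(a, b)] → w = 0.73
R2 (z=3.0): wide=0.46, heavy=0.45; AND[min(a, b)] → w = 0.45
R3 (z=-2.0): ¬heavy=1−0.45=0.55 → w = 0.55
R4 (z=30.8): narrow=0.73, heavy=0.45; AND[min(a, b)] → w = 0.45
Weighted average = (0.73·19.9 + 0.45·3.0 + 0.55·-2.0 + 0.45·30.8) / (0.73 + 0.45 + 0.55 + 0.45)
  = 28.6370 / 2.1800 = 13.14

13.14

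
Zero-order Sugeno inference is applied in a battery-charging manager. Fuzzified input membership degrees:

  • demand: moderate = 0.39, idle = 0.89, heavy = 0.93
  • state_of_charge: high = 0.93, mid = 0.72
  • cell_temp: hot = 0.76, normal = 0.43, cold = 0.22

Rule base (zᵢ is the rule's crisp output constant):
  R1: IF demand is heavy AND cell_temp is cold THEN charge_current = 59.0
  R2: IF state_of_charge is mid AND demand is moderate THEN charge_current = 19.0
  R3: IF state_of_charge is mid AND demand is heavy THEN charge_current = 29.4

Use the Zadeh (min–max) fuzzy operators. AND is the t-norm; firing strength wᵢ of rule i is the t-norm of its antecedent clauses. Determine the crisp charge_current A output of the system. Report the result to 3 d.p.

31.247

R1 (z=59.0): heavy=0.93, cold=0.22; AND[min(a, b)] → w = 0.22
R2 (z=19.0): mid=0.72, moderate=0.39; AND[min(a, b)] → w = 0.39
R3 (z=29.4): mid=0.72, heavy=0.93; AND[min(a, b)] → w = 0.72
Weighted average = (0.22·59.0 + 0.39·19.0 + 0.72·29.4) / (0.22 + 0.39 + 0.72)
  = 41.5580 / 1.3300 = 31.247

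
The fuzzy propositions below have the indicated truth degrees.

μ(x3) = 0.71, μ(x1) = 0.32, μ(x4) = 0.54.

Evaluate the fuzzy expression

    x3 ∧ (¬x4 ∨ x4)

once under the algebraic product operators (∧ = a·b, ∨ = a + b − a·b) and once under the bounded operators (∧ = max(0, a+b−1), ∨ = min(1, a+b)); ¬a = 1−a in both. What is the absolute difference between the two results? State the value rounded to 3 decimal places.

0.176

Under algebraic product:
  ¬x4 = 1 − 0.5400 = 0.4600
  ¬x4 ∨ x4 = a + b − a·b on (0.4600, 0.5400) = 0.7516
  x3 ∧ (¬x4 ∨ x4) = a·b on (0.7100, 0.7516) = 0.5336
  → value = 0.5336
Under bounded:
  ¬x4 = 1 − 0.54 = 0.46
  ¬x4 ∨ x4 = min(1, a+b) on (0.46, 0.54) = 1.00
  x3 ∧ (¬x4 ∨ x4) = max(0, a+b−1) on (0.71, 1.00) = 0.71
  → value = 0.7100
|0.5336 − 0.7100| = 0.176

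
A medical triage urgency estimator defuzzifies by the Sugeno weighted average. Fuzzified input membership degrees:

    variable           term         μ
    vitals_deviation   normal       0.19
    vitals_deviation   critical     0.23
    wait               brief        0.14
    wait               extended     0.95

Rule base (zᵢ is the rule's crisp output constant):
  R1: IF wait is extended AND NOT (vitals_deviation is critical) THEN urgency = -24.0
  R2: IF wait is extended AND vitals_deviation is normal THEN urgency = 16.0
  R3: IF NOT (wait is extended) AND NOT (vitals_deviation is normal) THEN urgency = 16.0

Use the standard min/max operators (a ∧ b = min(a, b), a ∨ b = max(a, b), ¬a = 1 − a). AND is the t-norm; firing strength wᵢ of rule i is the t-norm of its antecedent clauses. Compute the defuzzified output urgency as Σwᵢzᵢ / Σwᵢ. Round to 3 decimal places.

-14.495

R1 (z=-24.0): extended=0.95, ¬critical=1−0.23=0.77; AND[min(a, b)] → w = 0.77
R2 (z=16.0): extended=0.95, normal=0.19; AND[min(a, b)] → w = 0.19
R3 (z=16.0): ¬extended=1−0.95=0.05, ¬normal=1−0.19=0.81; AND[min(a, b)] → w = 0.05
Weighted average = (0.77·-24.0 + 0.19·16.0 + 0.05·16.0) / (0.77 + 0.19 + 0.05)
  = -14.6400 / 1.0100 = -14.495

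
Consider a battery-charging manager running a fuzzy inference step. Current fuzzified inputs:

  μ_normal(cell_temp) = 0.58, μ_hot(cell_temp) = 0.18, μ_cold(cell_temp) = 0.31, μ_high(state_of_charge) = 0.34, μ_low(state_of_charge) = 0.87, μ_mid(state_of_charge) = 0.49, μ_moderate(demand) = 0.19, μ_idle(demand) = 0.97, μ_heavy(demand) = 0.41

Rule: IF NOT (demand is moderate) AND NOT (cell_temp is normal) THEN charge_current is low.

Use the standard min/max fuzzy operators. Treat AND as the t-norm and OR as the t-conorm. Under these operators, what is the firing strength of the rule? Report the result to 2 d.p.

0.42

firing strength: ¬moderate=1−0.19=0.81, ¬normal=1−0.58=0.42; AND[min(a, b)] → w = 0.42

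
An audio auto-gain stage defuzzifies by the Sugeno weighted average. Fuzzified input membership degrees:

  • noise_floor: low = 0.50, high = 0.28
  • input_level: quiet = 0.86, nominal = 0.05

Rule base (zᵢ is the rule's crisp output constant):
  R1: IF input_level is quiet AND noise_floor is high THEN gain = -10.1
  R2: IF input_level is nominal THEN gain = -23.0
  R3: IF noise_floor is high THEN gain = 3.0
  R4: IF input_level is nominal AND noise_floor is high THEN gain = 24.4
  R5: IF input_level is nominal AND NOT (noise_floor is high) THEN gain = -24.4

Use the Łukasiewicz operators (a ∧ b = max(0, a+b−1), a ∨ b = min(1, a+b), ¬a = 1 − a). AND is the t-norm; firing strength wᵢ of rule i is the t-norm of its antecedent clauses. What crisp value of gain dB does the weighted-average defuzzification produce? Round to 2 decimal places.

-3.67

R1 (z=-10.1): quiet=0.86, high=0.28; AND[max(0, a+b−1)] → w = 0.14
R2 (z=-23.0): nominal=0.05 → w = 0.05
R3 (z=3.0): high=0.28 → w = 0.28
R4 (z=24.4): nominal=0.05, high=0.28; AND[max(0, a+b−1)] → w = 0.00
R5 (z=-24.4): nominal=0.05, ¬high=1−0.28=0.72; AND[max(0, a+b−1)] → w = 0.00
Weighted average = (0.14·-10.1 + 0.05·-23.0 + 0.28·3.0 + 0.00·24.4 + 0.00·-24.4) / (0.14 + 0.05 + 0.28 + 0.00 + 0.00)
  = -1.7240 / 0.4700 = -3.67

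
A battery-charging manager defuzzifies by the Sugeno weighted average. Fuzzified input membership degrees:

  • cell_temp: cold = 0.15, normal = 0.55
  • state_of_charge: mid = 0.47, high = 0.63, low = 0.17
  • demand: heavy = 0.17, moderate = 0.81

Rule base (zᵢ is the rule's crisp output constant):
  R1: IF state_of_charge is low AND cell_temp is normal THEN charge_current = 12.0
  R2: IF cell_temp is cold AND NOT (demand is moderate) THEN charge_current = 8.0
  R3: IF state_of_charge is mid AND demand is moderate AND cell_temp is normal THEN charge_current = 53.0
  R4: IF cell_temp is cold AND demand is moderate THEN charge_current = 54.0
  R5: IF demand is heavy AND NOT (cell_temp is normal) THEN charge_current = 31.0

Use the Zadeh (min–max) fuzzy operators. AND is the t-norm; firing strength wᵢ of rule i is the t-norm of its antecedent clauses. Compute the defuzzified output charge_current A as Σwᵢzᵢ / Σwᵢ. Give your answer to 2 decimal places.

R1 (z=12.0): low=0.17, normal=0.55; AND[min(a, b)] → w = 0.17
R2 (z=8.0): cold=0.15, ¬moderate=1−0.81=0.19; AND[min(a, b)] → w = 0.15
R3 (z=53.0): mid=0.47, moderate=0.81, normal=0.55; AND[min(a, b)] → w = 0.47
R4 (z=54.0): cold=0.15, moderate=0.81; AND[min(a, b)] → w = 0.15
R5 (z=31.0): heavy=0.17, ¬normal=1−0.55=0.45; AND[min(a, b)] → w = 0.17
Weighted average = (0.17·12.0 + 0.15·8.0 + 0.47·53.0 + 0.15·54.0 + 0.17·31.0) / (0.17 + 0.15 + 0.47 + 0.15 + 0.17)
  = 41.5200 / 1.1100 = 37.41

37.41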